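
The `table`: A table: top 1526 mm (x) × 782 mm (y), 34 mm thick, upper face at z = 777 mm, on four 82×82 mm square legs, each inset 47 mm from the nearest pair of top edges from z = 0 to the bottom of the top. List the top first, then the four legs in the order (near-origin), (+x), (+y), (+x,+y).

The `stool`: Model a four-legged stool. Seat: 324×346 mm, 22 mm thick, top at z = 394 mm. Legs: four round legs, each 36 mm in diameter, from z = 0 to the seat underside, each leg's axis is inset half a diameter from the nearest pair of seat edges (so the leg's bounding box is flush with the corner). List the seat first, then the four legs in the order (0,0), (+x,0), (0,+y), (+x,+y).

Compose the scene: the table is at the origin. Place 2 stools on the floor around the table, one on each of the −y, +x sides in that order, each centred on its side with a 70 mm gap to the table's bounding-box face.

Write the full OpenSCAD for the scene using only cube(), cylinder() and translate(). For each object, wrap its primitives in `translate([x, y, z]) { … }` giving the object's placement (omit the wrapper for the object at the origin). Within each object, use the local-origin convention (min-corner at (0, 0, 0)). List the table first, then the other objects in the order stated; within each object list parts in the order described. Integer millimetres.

translate([0, 0, 743]) cube([1526, 782, 34]);
translate([47, 47, 0]) cube([82, 82, 743]);
translate([1397, 47, 0]) cube([82, 82, 743]);
translate([47, 653, 0]) cube([82, 82, 743]);
translate([1397, 653, 0]) cube([82, 82, 743]);
translate([601, -416, 0]) {
  translate([0, 0, 372]) cube([324, 346, 22]);
  translate([18, 18, 0]) cylinder(h = 372, r = 18);
  translate([306, 18, 0]) cylinder(h = 372, r = 18);
  translate([18, 328, 0]) cylinder(h = 372, r = 18);
  translate([306, 328, 0]) cylinder(h = 372, r = 18);
}
translate([1596, 218, 0]) {
  translate([0, 0, 372]) cube([324, 346, 22]);
  translate([18, 18, 0]) cylinder(h = 372, r = 18);
  translate([306, 18, 0]) cylinder(h = 372, r = 18);
  translate([18, 328, 0]) cylinder(h = 372, r = 18);
  translate([306, 328, 0]) cylinder(h = 372, r = 18);
}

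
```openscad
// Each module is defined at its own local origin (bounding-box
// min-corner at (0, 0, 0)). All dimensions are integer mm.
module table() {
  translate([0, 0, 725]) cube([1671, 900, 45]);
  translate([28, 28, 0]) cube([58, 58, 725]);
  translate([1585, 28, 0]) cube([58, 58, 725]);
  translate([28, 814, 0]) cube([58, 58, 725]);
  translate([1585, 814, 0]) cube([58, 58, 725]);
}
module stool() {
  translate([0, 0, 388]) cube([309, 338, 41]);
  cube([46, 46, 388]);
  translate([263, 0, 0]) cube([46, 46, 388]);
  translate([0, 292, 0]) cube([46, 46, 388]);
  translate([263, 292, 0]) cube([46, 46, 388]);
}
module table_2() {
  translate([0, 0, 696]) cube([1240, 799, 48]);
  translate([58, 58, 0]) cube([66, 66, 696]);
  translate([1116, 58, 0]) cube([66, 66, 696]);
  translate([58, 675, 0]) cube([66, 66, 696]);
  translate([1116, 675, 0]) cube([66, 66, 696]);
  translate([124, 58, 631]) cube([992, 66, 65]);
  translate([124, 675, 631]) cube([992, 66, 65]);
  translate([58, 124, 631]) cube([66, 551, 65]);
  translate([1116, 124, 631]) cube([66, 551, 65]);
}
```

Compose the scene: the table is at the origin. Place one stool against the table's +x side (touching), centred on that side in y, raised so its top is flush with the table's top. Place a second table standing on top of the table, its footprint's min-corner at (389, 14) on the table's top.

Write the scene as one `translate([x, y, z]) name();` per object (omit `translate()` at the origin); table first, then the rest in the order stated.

table();
translate([1671, 281, 341]) stool();
translate([389, 14, 770]) table_2();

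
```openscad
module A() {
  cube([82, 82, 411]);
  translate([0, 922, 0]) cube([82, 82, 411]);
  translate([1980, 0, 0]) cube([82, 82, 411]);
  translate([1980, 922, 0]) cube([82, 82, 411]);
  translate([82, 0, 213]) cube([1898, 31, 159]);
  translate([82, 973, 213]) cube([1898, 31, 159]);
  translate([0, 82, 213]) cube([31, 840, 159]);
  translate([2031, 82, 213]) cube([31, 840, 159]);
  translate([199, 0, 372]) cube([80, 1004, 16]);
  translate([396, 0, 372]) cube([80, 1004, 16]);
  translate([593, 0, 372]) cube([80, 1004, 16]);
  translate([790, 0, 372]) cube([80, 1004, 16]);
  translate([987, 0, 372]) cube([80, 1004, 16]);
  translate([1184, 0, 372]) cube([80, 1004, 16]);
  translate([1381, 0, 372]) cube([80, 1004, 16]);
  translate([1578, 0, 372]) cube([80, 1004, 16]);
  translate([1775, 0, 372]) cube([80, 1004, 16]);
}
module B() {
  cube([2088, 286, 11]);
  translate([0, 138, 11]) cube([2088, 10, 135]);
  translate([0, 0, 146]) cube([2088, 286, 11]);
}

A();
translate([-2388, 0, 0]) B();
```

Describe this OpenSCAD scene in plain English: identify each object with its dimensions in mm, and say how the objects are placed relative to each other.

A is a bed frame 2062 mm long (x) by 1004 mm wide (y). Four 82×82 mm corner posts, 411 mm tall, at the corners of the footprint. Four rails of 31 mm thickness and 159 mm height run between adjacent posts with their undersides at z = 213 mm, their outer faces flush with the outside of the frame (the two x-running rails run between the posts' inner faces; the two y-running rails run between the posts' inner faces). 9 slats, each 80 mm wide (x) and 16 mm thick, lie across the top of the two x-running rails, running the full 1004 mm width of the frame in y; the slats are evenly spaced along x between the inner faces of the end posts with equal gaps (rounded down to the nearest mm) at the −x end and between each pair — any rounding remainder accumulates at the +x end.

B is an I-beam lying along x, 2088 mm long. Overall section height 157 mm. Two flanges 286 mm wide (y) and 11 mm thick, one on the floor and one at the top; a web 10 mm thick runs between them, centred on the flange width.

The I-beam is on the floor beside the bed frame on its −x side.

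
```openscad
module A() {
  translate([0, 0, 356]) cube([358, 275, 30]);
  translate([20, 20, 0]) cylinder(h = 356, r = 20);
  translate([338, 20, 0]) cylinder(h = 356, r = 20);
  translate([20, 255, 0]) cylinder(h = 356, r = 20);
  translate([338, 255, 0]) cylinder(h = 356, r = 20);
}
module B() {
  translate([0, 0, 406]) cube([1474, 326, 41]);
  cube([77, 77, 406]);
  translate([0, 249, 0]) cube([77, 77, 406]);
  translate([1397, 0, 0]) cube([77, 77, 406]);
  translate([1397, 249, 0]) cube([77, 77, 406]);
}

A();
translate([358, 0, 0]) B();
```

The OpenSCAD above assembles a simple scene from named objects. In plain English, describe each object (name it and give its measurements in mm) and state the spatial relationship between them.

A is a four-legged stool. The seat is 358×275 mm, 30 mm thick, top at z = 386 mm. It stands on four round legs, each 40 mm in diameter, from z = 0 to the seat underside, each leg's axis is inset half a diameter from the nearest pair of seat edges (so the leg's bounding box is flush with the corner).

B is a long wooden bench with a 1474 mm (x) × 326 mm (y) seat, 41 mm thick, its top surface 447 mm above the floor. Four 77 mm square legs at the seat corners, flush with the edges, run from z = 0 to the seat underside.

The bench is against the stool's +x side, with their −y faces flush.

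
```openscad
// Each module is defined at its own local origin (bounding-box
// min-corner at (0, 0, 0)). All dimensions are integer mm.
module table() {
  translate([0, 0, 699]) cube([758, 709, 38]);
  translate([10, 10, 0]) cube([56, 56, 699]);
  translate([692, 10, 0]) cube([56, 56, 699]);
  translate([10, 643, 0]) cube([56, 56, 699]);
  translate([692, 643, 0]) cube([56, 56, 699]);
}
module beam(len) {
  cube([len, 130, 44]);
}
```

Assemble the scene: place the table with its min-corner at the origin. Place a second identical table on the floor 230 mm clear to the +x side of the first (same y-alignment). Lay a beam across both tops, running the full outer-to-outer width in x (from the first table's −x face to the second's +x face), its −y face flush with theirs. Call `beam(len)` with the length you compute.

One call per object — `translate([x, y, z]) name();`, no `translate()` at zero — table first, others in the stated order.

table();
translate([988, 0, 0]) table();
translate([0, 0, 737]) beam(1746);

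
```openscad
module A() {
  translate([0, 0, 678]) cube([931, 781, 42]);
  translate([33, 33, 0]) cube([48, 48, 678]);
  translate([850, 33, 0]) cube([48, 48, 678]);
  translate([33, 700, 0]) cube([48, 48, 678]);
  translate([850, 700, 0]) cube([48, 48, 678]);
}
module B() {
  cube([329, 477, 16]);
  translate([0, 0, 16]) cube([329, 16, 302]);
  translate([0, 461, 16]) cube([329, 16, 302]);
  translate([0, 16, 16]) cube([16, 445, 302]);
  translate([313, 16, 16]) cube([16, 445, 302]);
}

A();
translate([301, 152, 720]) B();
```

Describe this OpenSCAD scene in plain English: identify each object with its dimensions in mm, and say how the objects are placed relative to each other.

A is a rectangular dining table. The top is 931×781×42 mm with its upper surface at z = 720 mm. It stands on four 48×48 mm square legs, each inset 33 mm from the nearest pair of top edges, running from the floor to the underside of the top.

B is an open storage box with external size 329×477×318 mm and wall thickness 16 mm (the base is also 16 mm thick). The base covers the whole footprint; the four walls stand on the base, with the y-facing walls full-width and the x-facing walls fitting between their inner faces.

The open box is on top of the table, centred.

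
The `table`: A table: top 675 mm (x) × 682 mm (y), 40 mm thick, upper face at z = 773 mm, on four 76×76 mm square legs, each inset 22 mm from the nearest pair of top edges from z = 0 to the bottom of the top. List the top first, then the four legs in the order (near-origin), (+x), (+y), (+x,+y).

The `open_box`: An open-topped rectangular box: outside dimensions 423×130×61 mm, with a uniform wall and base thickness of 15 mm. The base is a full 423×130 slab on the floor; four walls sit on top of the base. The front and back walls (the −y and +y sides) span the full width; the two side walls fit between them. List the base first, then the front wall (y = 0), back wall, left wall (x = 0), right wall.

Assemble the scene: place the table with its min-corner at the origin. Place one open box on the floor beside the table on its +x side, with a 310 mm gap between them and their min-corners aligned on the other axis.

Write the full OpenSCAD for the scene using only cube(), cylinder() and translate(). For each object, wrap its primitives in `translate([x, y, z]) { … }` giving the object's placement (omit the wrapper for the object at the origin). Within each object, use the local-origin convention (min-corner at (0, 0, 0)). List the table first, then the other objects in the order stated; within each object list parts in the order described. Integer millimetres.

translate([0, 0, 733]) cube([675, 682, 40]);
translate([22, 22, 0]) cube([76, 76, 733]);
translate([577, 22, 0]) cube([76, 76, 733]);
translate([22, 584, 0]) cube([76, 76, 733]);
translate([577, 584, 0]) cube([76, 76, 733]);
translate([985, 0, 0]) {
  cube([423, 130, 15]);
  translate([0, 0, 15]) cube([423, 15, 46]);
  translate([0, 115, 15]) cube([423, 15, 46]);
  translate([0, 15, 15]) cube([15, 100, 46]);
  translate([408, 15, 15]) cube([15, 100, 46]);
}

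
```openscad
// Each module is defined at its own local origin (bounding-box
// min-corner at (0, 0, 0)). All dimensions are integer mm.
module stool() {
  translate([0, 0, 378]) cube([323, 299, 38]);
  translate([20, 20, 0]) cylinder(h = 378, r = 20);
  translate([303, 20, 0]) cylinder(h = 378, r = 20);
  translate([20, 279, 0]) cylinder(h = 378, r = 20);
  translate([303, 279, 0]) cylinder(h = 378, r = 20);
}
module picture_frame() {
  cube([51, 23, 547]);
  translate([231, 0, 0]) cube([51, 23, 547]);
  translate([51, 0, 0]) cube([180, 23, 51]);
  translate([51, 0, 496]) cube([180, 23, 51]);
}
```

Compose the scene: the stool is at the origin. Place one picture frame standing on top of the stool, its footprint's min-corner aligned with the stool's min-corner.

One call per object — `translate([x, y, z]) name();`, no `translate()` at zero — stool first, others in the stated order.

stool();
translate([0, 0, 416]) picture_frame();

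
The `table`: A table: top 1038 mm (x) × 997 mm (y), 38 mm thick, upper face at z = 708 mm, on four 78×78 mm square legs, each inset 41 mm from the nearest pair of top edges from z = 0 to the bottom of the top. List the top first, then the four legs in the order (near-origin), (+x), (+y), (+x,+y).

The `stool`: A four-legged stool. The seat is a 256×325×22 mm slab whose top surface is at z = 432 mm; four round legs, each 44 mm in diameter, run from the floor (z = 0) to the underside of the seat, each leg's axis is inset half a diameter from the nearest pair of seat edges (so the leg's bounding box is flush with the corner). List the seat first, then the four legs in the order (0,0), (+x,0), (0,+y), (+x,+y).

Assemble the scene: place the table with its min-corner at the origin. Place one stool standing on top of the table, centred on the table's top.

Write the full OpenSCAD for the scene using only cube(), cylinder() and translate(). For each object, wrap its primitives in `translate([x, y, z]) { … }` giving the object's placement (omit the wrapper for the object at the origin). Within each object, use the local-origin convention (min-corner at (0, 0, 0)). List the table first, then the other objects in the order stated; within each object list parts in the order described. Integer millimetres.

translate([0, 0, 670]) cube([1038, 997, 38]);
translate([41, 41, 0]) cube([78, 78, 670]);
translate([919, 41, 0]) cube([78, 78, 670]);
translate([41, 878, 0]) cube([78, 78, 670]);
translate([919, 878, 0]) cube([78, 78, 670]);
translate([391, 336, 708]) {
  translate([0, 0, 410]) cube([256, 325, 22]);
  translate([22, 22, 0]) cylinder(h = 410, r = 22);
  translate([234, 22, 0]) cylinder(h = 410, r = 22);
  translate([22, 303, 0]) cylinder(h = 410, r = 22);
  translate([234, 303, 0]) cylinder(h = 410, r = 22);
}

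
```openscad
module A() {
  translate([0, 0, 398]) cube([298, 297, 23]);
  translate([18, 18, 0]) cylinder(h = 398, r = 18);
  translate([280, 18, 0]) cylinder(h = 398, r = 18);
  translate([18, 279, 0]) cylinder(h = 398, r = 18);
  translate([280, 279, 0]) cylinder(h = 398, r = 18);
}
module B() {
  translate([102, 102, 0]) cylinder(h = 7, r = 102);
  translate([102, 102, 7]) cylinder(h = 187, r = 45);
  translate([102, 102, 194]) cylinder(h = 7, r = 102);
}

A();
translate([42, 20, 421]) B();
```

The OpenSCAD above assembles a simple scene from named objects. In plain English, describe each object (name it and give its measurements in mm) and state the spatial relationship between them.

A is a four-legged stool. The seat is a 298×297×23 mm slab whose top surface is at z = 421 mm; four round legs, each 36 mm in diameter, run from the floor (z = 0) to the underside of the seat, each leg's axis is inset half a diameter from the nearest pair of seat edges (so the leg's bounding box is flush with the corner).

B is a spool: two coaxial disc flanges of radius 102 mm and thickness 7 mm, joined by a core cylinder of radius 45 mm and height 187 mm. The lower flange rests on z = 0 and the three cylinders share a vertical axis.

The spool is on top of the stool.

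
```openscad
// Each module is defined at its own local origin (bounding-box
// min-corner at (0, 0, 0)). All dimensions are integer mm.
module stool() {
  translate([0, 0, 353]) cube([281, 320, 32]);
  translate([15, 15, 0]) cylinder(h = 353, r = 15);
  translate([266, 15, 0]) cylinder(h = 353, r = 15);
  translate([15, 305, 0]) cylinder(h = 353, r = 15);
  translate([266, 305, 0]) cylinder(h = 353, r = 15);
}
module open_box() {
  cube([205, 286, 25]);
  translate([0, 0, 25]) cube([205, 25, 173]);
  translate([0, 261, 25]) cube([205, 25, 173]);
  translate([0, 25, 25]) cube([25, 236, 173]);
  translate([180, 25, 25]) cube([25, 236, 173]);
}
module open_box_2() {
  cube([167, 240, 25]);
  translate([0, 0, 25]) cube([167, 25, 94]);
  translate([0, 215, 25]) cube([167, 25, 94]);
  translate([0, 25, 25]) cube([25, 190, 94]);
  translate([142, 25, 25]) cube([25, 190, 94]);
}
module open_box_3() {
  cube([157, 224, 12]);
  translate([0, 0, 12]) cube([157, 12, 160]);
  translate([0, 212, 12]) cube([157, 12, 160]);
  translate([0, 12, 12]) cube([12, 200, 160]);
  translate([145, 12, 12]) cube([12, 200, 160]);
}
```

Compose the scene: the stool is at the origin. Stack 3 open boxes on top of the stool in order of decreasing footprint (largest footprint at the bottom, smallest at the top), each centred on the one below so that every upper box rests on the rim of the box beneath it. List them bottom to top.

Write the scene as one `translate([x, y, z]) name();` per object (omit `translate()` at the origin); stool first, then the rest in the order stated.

stool();
translate([38, 17, 385]) open_box();
translate([57, 40, 583]) open_box_2();
translate([62, 48, 702]) open_box_3();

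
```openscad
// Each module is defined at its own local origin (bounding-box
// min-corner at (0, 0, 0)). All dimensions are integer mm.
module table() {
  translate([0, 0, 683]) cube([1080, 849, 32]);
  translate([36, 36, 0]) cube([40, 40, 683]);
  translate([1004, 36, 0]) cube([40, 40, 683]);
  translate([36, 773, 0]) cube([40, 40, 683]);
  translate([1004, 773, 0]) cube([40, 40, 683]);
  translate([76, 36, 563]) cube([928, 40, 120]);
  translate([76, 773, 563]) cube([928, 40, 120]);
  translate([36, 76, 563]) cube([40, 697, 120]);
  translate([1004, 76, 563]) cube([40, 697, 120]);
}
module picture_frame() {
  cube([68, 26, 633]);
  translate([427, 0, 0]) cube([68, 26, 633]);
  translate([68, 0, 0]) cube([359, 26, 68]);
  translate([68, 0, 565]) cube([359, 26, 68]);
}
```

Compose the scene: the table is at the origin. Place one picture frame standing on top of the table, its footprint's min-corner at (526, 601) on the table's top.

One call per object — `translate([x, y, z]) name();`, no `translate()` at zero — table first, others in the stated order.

table();
translate([526, 601, 715]) picture_frame();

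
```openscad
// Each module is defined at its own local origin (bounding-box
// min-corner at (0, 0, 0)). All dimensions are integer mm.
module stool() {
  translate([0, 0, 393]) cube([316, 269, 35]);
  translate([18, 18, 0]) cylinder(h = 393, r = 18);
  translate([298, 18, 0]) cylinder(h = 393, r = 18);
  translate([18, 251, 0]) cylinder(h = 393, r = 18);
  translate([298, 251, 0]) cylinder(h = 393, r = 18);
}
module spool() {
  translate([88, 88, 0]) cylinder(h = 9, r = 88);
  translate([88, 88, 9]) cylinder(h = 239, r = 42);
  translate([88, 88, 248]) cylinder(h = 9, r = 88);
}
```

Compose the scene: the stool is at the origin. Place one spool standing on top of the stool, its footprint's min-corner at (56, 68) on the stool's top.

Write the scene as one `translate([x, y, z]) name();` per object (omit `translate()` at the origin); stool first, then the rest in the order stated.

stool();
translate([56, 68, 428]) spool();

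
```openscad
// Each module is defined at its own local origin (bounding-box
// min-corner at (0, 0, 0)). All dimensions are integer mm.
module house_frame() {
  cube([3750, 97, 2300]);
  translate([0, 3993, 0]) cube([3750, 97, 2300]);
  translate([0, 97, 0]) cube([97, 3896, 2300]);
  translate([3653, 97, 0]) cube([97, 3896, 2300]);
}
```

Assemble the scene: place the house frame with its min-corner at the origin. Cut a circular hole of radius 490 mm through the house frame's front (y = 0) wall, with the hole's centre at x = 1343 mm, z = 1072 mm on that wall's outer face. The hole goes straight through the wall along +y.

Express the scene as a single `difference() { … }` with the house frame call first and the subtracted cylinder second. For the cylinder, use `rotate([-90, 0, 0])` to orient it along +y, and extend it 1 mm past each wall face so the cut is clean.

difference() {
  house_frame();
  translate([1343, -1, 1072]) rotate([-90, 0, 0]) cylinder(h = 99, r = 490);
}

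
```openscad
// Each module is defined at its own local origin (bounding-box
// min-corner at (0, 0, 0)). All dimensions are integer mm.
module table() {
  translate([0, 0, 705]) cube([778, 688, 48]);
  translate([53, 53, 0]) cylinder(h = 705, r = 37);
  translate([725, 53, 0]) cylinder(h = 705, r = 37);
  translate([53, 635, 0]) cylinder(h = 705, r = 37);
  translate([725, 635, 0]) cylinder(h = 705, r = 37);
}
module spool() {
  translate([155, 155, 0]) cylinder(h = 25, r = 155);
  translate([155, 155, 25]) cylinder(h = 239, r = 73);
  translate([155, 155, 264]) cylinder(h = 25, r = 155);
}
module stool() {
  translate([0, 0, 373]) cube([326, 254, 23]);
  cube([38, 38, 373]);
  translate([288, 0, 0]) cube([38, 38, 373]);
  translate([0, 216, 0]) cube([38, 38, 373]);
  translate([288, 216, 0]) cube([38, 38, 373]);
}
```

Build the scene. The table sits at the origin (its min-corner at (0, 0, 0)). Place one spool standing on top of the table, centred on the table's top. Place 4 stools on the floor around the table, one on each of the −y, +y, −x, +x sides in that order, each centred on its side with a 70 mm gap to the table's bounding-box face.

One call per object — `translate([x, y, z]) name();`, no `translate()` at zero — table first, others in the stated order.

table();
translate([234, 189, 753]) spool();
translate([226, -324, 0]) stool();
translate([226, 758, 0]) stool();
translate([-396, 217, 0]) stool();
translate([848, 217, 0]) stool();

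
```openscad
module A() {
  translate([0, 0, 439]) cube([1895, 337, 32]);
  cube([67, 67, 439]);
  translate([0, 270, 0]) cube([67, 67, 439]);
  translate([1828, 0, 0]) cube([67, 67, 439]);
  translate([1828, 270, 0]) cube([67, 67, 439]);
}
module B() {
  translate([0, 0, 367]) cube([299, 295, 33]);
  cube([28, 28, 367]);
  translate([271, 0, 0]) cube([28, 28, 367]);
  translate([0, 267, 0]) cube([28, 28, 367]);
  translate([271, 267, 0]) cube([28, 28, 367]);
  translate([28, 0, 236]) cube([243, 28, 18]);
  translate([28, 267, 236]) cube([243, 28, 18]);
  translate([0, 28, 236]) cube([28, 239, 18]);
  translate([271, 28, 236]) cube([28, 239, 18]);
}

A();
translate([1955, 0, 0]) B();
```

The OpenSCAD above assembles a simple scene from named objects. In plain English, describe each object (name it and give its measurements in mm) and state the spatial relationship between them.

A is a bench: a 1895×337 mm seat slab, 32 mm thick, top at z = 471 mm, on four 67×67 mm square legs flush with the seat corners and standing on z = 0.

B is a simple wooden stool: a rectangular seat 299 mm (x) by 295 mm (y), 33 mm thick, top face at z = 400 mm, on four square legs, each 28×28 mm in cross-section. The legs rest on z = 0, each flush with a corner of the seat. Four stretchers, 28 mm wide and 18 mm tall, connect adjacent legs with their undersides at z = 236 mm, each running between the inner faces of the legs it joins and aligned with the legs' outer faces on the other axis.

The stool is on the floor beside the bench on its +x side.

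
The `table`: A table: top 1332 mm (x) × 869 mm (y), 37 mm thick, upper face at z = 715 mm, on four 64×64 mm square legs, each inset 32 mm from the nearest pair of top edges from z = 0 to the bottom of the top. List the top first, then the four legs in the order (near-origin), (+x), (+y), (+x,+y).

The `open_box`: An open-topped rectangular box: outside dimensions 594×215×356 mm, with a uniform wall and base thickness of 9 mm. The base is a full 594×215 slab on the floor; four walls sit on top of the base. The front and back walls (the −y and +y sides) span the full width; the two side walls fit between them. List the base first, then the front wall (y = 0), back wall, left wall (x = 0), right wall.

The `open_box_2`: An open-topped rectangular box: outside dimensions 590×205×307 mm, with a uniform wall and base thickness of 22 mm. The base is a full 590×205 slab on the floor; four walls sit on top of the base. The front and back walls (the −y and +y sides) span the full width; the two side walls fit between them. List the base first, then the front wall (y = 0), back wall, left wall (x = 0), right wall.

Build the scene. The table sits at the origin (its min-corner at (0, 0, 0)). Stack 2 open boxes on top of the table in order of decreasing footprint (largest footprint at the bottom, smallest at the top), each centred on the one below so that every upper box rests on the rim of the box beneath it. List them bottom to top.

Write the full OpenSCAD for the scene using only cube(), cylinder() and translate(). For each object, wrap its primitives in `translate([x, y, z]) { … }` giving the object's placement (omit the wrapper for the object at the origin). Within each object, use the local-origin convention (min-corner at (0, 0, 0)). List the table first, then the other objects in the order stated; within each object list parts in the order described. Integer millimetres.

translate([0, 0, 678]) cube([1332, 869, 37]);
translate([32, 32, 0]) cube([64, 64, 678]);
translate([1236, 32, 0]) cube([64, 64, 678]);
translate([32, 773, 0]) cube([64, 64, 678]);
translate([1236, 773, 0]) cube([64, 64, 678]);
translate([369, 327, 715]) {
  cube([594, 215, 9]);
  translate([0, 0, 9]) cube([594, 9, 347]);
  translate([0, 206, 9]) cube([594, 9, 347]);
  translate([0, 9, 9]) cube([9, 197, 347]);
  translate([585, 9, 9]) cube([9, 197, 347]);
}
translate([371, 332, 1071]) {
  cube([590, 205, 22]);
  translate([0, 0, 22]) cube([590, 22, 285]);
  translate([0, 183, 22]) cube([590, 22, 285]);
  translate([0, 22, 22]) cube([22, 161, 285]);
  translate([568, 22, 22]) cube([22, 161, 285]);
}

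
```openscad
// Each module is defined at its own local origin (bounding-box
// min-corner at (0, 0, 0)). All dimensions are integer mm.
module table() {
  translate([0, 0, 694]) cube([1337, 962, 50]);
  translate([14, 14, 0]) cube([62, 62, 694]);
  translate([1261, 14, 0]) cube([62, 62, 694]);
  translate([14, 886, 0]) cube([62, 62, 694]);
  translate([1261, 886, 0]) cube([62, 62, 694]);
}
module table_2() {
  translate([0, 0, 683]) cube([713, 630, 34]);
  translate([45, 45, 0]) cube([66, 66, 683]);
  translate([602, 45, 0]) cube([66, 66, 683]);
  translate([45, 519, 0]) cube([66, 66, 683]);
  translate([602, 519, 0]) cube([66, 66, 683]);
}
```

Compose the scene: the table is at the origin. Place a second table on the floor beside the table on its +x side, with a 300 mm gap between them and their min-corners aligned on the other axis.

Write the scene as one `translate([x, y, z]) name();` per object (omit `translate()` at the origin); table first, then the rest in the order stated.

table();
translate([1637, 0, 0]) table_2();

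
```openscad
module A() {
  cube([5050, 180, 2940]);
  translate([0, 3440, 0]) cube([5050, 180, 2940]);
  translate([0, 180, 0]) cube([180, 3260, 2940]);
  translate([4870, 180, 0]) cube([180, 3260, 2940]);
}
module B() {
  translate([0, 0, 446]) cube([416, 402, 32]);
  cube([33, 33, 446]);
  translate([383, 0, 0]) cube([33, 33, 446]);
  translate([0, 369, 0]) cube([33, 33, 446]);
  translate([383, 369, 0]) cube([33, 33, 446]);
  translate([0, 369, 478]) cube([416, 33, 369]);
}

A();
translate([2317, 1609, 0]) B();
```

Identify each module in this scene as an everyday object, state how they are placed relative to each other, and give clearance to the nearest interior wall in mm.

A is a house frame. B is a chair. The chair sits inside the house frame, centred. The clearance to the nearest interior wall is 1429 mm.

Clearances: x = 2137, y = 1429; minimum 1429 mm.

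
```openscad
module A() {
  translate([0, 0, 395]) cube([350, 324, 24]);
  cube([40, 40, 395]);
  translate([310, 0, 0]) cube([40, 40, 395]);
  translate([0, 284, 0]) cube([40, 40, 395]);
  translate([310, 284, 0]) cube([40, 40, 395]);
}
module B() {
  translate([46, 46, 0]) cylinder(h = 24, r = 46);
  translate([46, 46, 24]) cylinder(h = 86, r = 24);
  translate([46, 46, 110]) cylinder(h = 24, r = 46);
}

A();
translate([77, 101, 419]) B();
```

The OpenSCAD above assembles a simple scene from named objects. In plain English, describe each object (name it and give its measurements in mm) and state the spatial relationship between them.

A is a four-legged stool. The seat is 350×324 mm, 24 mm thick, top at z = 419 mm. It stands on four square legs, each 40×40 mm in cross-section, from z = 0 to the seat underside, each flush with a corner of the seat.

B is a spool: two coaxial disc flanges of radius 46 mm and thickness 24 mm, joined by a core cylinder of radius 24 mm and height 86 mm. The lower flange rests on z = 0 and the three cylinders share a vertical axis.

The spool is on top of the stool.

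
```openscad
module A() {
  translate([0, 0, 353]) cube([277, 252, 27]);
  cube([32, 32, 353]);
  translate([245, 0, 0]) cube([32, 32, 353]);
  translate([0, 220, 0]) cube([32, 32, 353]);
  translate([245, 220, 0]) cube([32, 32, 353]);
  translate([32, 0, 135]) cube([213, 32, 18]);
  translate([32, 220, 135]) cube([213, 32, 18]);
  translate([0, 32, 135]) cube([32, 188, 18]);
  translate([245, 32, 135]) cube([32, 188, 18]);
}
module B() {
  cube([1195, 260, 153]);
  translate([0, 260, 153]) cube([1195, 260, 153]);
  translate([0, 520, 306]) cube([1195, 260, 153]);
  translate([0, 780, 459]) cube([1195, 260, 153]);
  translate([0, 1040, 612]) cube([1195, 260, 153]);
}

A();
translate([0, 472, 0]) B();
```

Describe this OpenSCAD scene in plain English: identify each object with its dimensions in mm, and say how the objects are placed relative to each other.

A is a simple wooden stool: a rectangular seat 277 mm (x) by 252 mm (y), 27 mm thick, top face at z = 380 mm, on four square legs, each 32×32 mm in cross-section. The legs rest on z = 0, each flush with a corner of the seat. Four stretchers, 32 mm wide and 18 mm tall, connect adjacent legs with their undersides at z = 135 mm, each running between the inner faces of the legs it joins and aligned with the legs' outer faces on the other axis.

B is a run of 5 identical solid stair steps. Each tread is 1195×260 mm and each step block is 153 mm high. Step 1 rests on the floor; step k is offset from step 1 by (k−1)×260 mm in y and (k−1)×153 mm in z.

The staircase is on the floor beside the stool on its +y side.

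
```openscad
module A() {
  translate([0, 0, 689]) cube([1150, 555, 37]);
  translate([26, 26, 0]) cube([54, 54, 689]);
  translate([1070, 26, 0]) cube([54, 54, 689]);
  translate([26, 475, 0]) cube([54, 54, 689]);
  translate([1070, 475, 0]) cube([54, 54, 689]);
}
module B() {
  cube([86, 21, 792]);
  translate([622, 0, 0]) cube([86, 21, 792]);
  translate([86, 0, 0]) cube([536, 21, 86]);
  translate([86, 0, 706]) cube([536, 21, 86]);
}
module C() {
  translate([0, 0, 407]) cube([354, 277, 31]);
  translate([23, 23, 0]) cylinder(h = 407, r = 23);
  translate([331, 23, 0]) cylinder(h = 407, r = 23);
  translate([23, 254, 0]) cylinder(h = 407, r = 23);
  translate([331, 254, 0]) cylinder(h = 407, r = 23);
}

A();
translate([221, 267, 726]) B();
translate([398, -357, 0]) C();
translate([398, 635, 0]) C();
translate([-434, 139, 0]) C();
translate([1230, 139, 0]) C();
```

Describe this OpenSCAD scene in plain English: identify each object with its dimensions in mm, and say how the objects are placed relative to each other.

A is a rectangular dining table. The top is 1150×555×37 mm with its upper surface at z = 726 mm. It stands on four 54×54 mm square legs, each inset 26 mm from the nearest pair of top edges, running from the floor to the underside of the top.

B is a rectangular picture frame lying in the x–z plane (depth along y). The opening is 536 mm wide (x) by 620 mm tall (z), surrounded by a border 86 mm wide on all four sides. The frame is 21 mm deep and is made of two full-height vertical stiles with two horizontal rails fitted between them.

C is a simple wooden stool: a rectangular seat 354 mm (x) by 277 mm (y), 31 mm thick, top face at z = 438 mm, on four round legs, each 46 mm in diameter. The legs rest on z = 0, each leg's axis is inset half a diameter from the nearest pair of seat edges (so the leg's bounding box is flush with the corner).

The picture frame is on top of the table, centred. Four stools sit around the table at the −y, +y, −x, +x sides.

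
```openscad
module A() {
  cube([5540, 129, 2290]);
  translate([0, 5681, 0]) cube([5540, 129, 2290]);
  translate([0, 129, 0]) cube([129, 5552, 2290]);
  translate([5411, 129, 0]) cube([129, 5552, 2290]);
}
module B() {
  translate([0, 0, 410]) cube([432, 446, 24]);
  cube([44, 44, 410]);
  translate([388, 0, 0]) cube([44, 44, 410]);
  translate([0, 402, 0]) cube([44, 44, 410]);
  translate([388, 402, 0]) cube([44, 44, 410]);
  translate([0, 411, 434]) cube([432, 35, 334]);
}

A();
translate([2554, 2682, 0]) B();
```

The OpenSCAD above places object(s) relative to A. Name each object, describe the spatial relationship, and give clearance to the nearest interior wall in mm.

Clearances: x = 2425, y = 2553; minimum 2425 mm.

A is a house frame. B is a chair. The chair sits inside the house frame, centred. The clearance to the nearest interior wall is 2425 mm.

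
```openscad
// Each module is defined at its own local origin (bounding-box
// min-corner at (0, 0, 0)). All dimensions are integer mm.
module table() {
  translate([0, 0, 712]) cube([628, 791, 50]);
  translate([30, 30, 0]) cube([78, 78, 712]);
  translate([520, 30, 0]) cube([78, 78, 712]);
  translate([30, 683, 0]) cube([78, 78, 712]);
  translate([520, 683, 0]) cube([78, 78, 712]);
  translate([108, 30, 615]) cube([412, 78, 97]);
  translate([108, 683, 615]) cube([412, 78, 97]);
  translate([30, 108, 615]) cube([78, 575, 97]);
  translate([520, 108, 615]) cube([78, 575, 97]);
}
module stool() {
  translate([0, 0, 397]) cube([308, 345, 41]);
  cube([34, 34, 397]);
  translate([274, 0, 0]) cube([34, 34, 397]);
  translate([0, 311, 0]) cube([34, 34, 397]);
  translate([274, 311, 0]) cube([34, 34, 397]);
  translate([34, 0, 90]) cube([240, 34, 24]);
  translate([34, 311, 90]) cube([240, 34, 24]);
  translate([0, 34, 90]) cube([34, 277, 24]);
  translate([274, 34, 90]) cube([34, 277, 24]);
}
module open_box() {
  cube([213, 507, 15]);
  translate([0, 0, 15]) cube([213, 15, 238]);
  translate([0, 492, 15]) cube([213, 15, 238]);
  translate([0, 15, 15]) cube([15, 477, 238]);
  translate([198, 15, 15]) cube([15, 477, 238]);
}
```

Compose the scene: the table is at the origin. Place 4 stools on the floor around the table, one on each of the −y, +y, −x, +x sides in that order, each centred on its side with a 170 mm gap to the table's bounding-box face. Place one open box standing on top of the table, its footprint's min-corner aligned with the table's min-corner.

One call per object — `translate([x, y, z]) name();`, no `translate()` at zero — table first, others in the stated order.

table();
translate([160, -515, 0]) stool();
translate([160, 961, 0]) stool();
translate([-478, 223, 0]) stool();
translate([798, 223, 0]) stool();
translate([0, 0, 762]) open_box();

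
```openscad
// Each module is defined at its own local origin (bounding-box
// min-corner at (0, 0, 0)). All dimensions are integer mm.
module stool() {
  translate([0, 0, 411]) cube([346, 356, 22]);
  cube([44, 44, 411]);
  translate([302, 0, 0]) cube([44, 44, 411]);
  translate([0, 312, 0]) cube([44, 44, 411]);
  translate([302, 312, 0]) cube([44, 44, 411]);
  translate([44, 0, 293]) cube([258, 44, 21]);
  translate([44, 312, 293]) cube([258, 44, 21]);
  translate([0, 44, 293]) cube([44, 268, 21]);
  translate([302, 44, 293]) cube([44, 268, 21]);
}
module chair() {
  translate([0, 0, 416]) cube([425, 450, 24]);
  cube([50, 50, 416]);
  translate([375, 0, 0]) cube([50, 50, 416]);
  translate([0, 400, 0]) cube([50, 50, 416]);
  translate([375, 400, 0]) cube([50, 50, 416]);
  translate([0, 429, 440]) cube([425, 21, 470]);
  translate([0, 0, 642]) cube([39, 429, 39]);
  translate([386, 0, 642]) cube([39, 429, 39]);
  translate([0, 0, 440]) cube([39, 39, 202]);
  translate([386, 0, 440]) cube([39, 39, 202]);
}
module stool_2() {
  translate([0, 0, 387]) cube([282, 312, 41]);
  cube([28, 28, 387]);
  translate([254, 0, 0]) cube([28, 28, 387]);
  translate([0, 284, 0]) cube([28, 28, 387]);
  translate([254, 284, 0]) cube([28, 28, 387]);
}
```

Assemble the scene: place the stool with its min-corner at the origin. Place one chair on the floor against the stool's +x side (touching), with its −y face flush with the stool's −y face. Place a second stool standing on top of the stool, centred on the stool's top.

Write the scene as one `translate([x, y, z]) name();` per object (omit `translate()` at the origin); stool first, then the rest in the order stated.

stool();
translate([346, 0, 0]) chair();
translate([32, 22, 433]) stool_2();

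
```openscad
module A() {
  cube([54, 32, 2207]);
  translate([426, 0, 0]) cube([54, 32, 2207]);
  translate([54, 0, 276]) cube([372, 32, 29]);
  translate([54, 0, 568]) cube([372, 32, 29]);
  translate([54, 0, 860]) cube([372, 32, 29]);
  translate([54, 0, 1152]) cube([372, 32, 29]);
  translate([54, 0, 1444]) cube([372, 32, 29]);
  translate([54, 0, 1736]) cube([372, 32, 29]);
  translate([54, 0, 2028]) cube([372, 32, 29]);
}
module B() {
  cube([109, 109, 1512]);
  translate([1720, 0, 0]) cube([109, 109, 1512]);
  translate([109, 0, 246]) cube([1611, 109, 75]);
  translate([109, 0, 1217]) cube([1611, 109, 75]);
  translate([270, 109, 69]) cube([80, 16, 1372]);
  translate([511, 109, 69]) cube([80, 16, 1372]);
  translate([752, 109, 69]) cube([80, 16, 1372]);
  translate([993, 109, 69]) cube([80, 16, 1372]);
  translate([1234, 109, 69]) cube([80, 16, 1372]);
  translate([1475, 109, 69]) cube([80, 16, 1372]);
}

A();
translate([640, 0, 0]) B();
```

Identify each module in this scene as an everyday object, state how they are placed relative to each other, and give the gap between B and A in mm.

The fence section's nearest face is 160 mm from the ladder's +x face.

A is a ladder. B is a fence section. The fence section is on the floor beside the ladder on its +x side. The gap between the fence section and the ladder is 160 mm.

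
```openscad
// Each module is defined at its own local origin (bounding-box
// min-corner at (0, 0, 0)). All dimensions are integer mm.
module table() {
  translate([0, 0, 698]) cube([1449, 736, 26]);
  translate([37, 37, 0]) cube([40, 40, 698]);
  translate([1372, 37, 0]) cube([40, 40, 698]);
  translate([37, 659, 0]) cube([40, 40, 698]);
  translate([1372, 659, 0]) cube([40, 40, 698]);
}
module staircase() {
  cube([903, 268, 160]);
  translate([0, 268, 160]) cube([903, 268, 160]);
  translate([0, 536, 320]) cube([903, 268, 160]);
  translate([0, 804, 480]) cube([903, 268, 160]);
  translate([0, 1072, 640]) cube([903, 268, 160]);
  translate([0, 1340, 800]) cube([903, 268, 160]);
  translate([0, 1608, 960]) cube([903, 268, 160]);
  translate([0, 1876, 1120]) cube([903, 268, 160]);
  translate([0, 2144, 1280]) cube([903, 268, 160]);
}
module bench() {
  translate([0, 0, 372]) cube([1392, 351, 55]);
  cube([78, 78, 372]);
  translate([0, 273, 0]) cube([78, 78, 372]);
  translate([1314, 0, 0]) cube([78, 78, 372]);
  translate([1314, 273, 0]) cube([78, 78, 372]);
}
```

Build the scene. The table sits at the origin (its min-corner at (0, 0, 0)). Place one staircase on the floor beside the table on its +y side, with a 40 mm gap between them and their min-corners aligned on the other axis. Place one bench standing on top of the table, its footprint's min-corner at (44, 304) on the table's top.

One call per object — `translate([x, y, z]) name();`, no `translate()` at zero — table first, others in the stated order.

table();
translate([0, 776, 0]) staircase();
translate([44, 304, 724]) bench();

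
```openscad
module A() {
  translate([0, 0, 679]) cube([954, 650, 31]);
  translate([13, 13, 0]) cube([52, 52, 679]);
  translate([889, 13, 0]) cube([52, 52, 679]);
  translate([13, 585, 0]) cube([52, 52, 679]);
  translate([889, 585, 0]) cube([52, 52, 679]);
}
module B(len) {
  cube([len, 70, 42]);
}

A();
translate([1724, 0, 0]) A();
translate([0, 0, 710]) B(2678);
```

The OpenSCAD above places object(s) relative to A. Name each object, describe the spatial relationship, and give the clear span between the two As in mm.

Second table starts at x = 1724; first ends at x = 954; clear span = 1724 − 954 = 770 mm.

A is a table. B is a beam. A beam spans the tops of two tables. The clear span between the two tables is 770 mm.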